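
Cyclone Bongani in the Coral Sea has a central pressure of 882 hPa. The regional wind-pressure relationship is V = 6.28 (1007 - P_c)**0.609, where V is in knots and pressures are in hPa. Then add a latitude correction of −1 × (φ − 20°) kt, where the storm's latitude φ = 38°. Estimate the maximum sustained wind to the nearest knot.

ΔP = 1007 − 882 = 125 hPa.
125^0.609 ≈ 18.924.
V ≈ 6.28 × 18.924 ≈ 118.8 kt.
Latitude correction: −1 × (38 − 20) = -18 kt.
Corrected V ≈ 100.8 kt → 101 kt.

101 kt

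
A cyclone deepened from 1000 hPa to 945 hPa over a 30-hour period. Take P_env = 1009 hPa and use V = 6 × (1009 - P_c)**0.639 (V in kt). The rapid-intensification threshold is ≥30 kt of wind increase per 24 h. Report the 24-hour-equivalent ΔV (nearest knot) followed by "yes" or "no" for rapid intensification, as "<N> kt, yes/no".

V₁: ΔP = 9, V ≈ 6 × 9^0.639 ≈ 24.43 kt.
V₂: ΔP = 64, V ≈ 6 × 64^0.639 ≈ 85.57 kt.
ΔV over 30 h = 61.14 kt → 24 h equivalent = 61.14 × 24/30 ≈ 48.91 kt.
49 kt ≥ 30 kt ⇒ rapid intensification.

49 kt, yes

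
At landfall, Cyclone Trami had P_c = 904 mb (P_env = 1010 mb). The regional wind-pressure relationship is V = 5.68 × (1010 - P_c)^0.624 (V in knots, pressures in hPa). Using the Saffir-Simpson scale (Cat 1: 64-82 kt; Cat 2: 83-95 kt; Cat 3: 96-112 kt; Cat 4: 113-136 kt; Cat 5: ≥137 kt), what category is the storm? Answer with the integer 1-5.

3

ΔP = 1010 − 904 = 106 mb.
V ≈ 5.68 × 106^0.624 = 5.68 × 18.36 ≈ 104 kt.
104 kt falls in the Category 3 band.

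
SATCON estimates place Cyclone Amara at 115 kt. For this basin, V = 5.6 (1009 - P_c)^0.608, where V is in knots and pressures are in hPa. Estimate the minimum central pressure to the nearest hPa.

865 hPa

ΔP = (V / 5.6)^(1/0.608) = (115/5.6)^1.645.
115/5.6 = 20.536; 20.536^1.645 ≈ 144.12 hPa.
P_c = 1009 − 144.12 = 864.88 ≈ 865 hPa.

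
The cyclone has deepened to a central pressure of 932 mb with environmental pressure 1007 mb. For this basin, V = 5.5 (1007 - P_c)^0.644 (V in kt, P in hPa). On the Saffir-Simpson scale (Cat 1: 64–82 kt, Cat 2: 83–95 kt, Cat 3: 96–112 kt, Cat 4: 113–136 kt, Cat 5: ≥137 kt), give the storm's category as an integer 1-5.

2

ΔP = 1007 − 932 = 75 mb.
V ≈ 5.5 × 75^0.644 = 5.5 × 16.13 ≈ 89 kt.
89 kt falls in the Category 2 band.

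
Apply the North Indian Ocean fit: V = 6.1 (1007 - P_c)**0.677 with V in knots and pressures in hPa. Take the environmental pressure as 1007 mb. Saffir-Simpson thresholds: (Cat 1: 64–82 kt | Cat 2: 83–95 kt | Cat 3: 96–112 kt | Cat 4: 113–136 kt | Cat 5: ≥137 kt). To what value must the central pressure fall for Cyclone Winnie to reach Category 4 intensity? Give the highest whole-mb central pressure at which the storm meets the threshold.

932 mb

Category 4 begins at V = 113 kt.
Required ΔP = (113/6.1)^(1/0.677) = 18.525^1.477 ≈ 74.58 mb.
P_c ≤ 1007 − 74.58 = 932.42, so the highest integer P_c is 932 mb.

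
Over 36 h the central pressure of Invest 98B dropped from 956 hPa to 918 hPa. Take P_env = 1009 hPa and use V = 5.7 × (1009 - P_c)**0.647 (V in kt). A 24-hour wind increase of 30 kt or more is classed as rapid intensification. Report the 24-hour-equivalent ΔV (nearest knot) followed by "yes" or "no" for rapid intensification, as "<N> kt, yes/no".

21 kt, no

V₁: ΔP = 53, V ≈ 5.7 × 53^0.647 ≈ 74.38 kt.
V₂: ΔP = 91, V ≈ 5.7 × 91^0.647 ≈ 105.53 kt.
ΔV over 36 h = 31.15 kt → 24 h equivalent = 31.15 × 24/36 ≈ 20.77 kt.
21 kt < 30 kt ⇒ not rapid intensification.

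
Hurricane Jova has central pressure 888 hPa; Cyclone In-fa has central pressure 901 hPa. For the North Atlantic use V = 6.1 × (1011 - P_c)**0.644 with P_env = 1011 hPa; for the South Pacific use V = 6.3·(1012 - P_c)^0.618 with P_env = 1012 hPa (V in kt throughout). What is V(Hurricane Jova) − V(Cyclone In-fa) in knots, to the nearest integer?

Hurricane Jova: ΔP = 123; V ≈ 6.1 × 123^0.644 ≈ 135.28 kt.
Cyclone In-fa: ΔP = 111; V ≈ 6.3 × 111^0.618 ≈ 115.70 kt.
Difference ≈ 135.28 − 115.70 = 19.58 → 20 kt.

20 kt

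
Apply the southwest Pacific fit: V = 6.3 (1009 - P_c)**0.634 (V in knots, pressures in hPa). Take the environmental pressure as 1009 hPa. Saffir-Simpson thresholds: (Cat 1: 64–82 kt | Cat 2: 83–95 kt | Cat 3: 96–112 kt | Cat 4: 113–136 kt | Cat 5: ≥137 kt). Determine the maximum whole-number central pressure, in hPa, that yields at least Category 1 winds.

Category 1 begins at V = 64 kt.
Required ΔP = (64/6.3)^(1/0.634) = 10.159^1.577 ≈ 38.73 hPa.
P_c ≤ 1009 − 38.73 = 970.27, so the highest integer P_c is 970 hPa.

970 hPa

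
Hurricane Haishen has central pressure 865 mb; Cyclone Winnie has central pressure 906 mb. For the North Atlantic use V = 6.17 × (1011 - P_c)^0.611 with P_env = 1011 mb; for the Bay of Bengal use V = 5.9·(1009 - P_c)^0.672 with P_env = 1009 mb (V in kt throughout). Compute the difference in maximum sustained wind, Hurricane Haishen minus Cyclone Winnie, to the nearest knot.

Hurricane Haishen: ΔP = 146; V ≈ 6.17 × 146^0.611 ≈ 129.63 kt.
Cyclone Winnie: ΔP = 103; V ≈ 5.9 × 103^0.672 ≈ 132.89 kt.
Difference ≈ 129.63 − 132.89 = -3.26 → -3 kt.

-3 kt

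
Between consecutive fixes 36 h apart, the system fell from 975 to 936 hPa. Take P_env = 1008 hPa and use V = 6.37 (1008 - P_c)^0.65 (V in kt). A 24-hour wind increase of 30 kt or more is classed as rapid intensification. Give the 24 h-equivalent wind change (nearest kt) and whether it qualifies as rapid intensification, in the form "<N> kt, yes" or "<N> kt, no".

27 kt, no

V₁: ΔP = 33, V ≈ 6.37 × 33^0.65 ≈ 61.83 kt.
V₂: ΔP = 72, V ≈ 6.37 × 72^0.65 ≈ 102.66 kt.
ΔV over 36 h = 40.83 kt → 24 h equivalent = 40.83 × 24/36 ≈ 27.22 kt.
27 kt < 30 kt ⇒ not rapid intensification.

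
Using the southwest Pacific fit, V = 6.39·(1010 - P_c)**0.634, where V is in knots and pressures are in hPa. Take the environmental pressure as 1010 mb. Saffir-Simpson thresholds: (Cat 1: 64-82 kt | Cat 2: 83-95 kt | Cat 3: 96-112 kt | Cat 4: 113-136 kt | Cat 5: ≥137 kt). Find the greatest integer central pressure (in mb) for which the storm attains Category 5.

Category 5 begins at V = 137 kt.
Required ΔP = (137/6.39)^(1/0.634) = 21.440^1.577 ≈ 125.81 mb.
P_c ≤ 1010 − 125.81 = 884.19, so the highest integer P_c is 884 mb.

884 mb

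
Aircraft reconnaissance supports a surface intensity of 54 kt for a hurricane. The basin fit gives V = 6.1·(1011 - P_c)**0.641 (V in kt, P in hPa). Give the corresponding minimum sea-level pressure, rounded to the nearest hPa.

981 hPa

ΔP = (V / 6.1)^(1/0.641) = (54/6.1)^1.560.
54/6.1 = 8.852; 8.852^1.560 ≈ 30.02 hPa.
P_c = 1011 − 30.02 = 980.98 ≈ 981 hPa.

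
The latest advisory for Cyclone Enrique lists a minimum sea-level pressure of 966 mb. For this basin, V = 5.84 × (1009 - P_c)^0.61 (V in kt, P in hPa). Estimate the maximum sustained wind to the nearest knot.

58 kt

ΔP = 1009 − 966 = 43 mb.
43^0.61 ≈ 9.918.
V ≈ 5.84 × 9.918 ≈ 57.9 kt.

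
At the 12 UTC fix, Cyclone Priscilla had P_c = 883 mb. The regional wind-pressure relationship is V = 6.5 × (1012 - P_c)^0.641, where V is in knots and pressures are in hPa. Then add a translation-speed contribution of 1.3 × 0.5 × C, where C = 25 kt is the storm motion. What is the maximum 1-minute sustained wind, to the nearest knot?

163 kt

ΔP = 1012 − 883 = 129 mb.
129^0.641 ≈ 22.537.
V ≈ 6.5 × 22.537 ≈ 146.5 kt.
Translation term: 1.3 × 0.5 × 25 = 16.25 kt.
Corrected V ≈ 162.75 kt → 163 kt.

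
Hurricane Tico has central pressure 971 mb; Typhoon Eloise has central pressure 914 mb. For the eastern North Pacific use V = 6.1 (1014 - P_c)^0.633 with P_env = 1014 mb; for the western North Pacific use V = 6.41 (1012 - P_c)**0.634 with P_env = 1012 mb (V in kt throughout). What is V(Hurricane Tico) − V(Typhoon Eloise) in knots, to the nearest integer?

Hurricane Tico: ΔP = 43; V ≈ 6.1 × 43^0.633 ≈ 65.97 kt.
Typhoon Eloise: ΔP = 98; V ≈ 6.41 × 98^0.634 ≈ 117.30 kt.
Difference ≈ 65.97 − 117.30 = -51.33 → -51 kt.

-51 kt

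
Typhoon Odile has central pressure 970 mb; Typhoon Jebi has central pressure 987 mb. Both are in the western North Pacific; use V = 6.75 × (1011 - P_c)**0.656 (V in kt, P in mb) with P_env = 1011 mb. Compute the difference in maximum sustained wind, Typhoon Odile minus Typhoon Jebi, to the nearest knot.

Typhoon Odile: ΔP = 41; V ≈ 6.75 × 41^0.656 ≈ 77.14 kt.
Typhoon Jebi: ΔP = 24; V ≈ 6.75 × 24^0.656 ≈ 54.29 kt.
Difference ≈ 77.14 − 54.29 = 22.85 → 23 kt.

23 kt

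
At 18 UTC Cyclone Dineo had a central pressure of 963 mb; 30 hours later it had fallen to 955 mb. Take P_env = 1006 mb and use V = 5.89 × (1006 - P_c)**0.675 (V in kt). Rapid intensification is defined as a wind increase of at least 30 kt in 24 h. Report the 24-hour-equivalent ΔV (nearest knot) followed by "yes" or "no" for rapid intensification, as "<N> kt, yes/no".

7 kt, no

V₁: ΔP = 43, V ≈ 5.89 × 43^0.675 ≈ 74.59 kt.
V₂: ΔP = 51, V ≈ 5.89 × 51^0.675 ≈ 83.70 kt.
ΔV over 30 h = 9.11 kt → 24 h equivalent = 9.11 × 24/30 ≈ 7.29 kt.
7 kt < 30 kt ⇒ not rapid intensification.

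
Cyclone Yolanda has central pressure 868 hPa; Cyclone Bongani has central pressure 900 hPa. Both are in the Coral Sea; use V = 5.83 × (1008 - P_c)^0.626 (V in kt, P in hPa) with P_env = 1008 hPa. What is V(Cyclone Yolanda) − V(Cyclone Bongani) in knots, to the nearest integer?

Cyclone Yolanda: ΔP = 140; V ≈ 5.83 × 140^0.626 ≈ 128.57 kt.
Cyclone Bongani: ΔP = 108; V ≈ 5.83 × 108^0.626 ≈ 109.29 kt.
Difference ≈ 128.57 − 109.29 = 19.28 → 19 kt.

19 kt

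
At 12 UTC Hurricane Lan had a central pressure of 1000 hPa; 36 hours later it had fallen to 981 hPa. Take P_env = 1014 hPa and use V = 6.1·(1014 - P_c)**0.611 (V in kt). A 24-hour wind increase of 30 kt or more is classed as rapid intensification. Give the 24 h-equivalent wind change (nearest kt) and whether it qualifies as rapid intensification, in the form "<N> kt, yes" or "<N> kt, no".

V₁: ΔP = 14, V ≈ 6.1 × 14^0.611 ≈ 30.59 kt.
V₂: ΔP = 33, V ≈ 6.1 × 33^0.611 ≈ 51.66 kt.
ΔV over 36 h = 21.07 kt → 24 h equivalent = 21.07 × 24/36 ≈ 14.05 kt.
14 kt < 30 kt ⇒ not rapid intensification.

14 kt, no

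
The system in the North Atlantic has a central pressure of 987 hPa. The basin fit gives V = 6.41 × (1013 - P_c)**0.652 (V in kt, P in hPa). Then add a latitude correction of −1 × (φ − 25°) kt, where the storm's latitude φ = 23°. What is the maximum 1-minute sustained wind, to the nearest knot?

ΔP = 1013 − 987 = 26 hPa.
26^0.652 ≈ 8.367.
V ≈ 6.41 × 8.367 ≈ 53.6 kt.
Latitude correction: −1 × (23 − 25) = 2 kt.
Corrected V ≈ 55.6 kt → 56 kt.

56 kt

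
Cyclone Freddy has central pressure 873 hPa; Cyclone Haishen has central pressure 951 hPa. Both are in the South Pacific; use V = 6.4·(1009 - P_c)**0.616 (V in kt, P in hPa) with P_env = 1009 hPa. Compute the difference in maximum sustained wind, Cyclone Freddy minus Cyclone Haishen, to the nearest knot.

Cyclone Freddy: ΔP = 136; V ≈ 6.4 × 136^0.616 ≈ 131.96 kt.
Cyclone Haishen: ΔP = 58; V ≈ 6.4 × 58^0.616 ≈ 78.06 kt.
Difference ≈ 131.96 − 78.06 = 53.90 → 54 kt.

54 kt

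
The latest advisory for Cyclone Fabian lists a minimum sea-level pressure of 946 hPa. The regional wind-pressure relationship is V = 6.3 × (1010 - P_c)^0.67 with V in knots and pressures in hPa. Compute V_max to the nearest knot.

102 kt

ΔP = 1010 − 946 = 64 hPa.
64^0.67 ≈ 16.223.
V ≈ 6.3 × 16.223 ≈ 102.2 kt.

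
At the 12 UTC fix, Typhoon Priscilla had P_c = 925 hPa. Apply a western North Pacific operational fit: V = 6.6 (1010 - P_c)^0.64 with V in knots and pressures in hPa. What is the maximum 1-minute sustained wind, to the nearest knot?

ΔP = 1010 − 925 = 85 hPa.
85^0.64 ≈ 17.172.
V ≈ 6.6 × 17.172 ≈ 113.3 kt.

113 kt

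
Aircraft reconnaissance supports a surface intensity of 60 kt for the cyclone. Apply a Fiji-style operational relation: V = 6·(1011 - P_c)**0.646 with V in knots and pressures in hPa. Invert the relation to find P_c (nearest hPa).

976 hPa

ΔP = (V / 6)^(1/0.646) = (60/6)^1.548.
60/6 = 10.000; 10.000^1.548 ≈ 35.32 hPa.
P_c = 1011 − 35.32 = 975.68 ≈ 976 hPa.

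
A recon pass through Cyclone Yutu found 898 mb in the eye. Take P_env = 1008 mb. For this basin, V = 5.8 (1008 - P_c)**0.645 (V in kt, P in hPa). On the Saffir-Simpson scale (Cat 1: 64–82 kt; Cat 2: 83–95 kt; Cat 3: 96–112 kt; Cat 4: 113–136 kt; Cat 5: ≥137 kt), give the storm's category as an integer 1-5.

4

ΔP = 1008 − 898 = 110 mb.
V ≈ 5.8 × 110^0.645 = 5.8 × 20.73 ≈ 120 kt.
120 kt falls in the Category 4 band.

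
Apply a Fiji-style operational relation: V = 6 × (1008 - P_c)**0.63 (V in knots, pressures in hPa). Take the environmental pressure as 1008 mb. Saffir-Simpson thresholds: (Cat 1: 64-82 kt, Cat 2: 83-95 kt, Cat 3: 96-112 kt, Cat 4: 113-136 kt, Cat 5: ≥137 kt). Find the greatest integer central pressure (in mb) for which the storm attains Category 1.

965 mb

Category 1 begins at V = 64 kt.
Required ΔP = (64/6)^(1/0.63) = 10.667^1.587 ≈ 42.83 mb.
P_c ≤ 1008 − 42.83 = 965.17, so the highest integer P_c is 965 mb.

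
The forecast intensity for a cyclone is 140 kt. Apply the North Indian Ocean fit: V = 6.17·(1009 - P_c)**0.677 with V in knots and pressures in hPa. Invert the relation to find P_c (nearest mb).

ΔP = (V / 6.17)^(1/0.677) = (140/6.17)^1.477.
140/6.17 = 22.690; 22.690^1.477 ≈ 100.63 mb.
P_c = 1009 − 100.63 = 908.37 ≈ 908 mb.

908 mb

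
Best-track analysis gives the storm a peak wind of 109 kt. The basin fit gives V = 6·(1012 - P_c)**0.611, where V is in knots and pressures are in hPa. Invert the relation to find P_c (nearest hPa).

897 hPa

ΔP = (V / 6)^(1/0.611) = (109/6)^1.637.
109/6 = 18.167; 18.167^1.637 ≈ 115.08 hPa.
P_c = 1012 − 115.08 = 896.92 ≈ 897 hPa.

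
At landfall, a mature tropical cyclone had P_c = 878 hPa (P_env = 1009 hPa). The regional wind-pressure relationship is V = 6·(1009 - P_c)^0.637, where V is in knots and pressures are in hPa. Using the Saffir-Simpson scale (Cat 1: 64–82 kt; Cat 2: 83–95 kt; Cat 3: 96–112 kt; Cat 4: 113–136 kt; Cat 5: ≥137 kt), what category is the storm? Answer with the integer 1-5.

ΔP = 1009 − 878 = 131 hPa.
V ≈ 6 × 131^0.637 = 6 × 22.32 ≈ 134 kt.
134 kt falls in the Category 4 band.

4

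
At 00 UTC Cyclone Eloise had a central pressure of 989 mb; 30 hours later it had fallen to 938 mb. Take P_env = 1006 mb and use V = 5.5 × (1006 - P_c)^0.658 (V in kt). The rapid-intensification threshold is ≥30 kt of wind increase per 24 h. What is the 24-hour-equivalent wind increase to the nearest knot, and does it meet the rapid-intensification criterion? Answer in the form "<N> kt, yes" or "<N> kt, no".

V₁: ΔP = 17, V ≈ 5.5 × 17^0.658 ≈ 35.48 kt.
V₂: ΔP = 68, V ≈ 5.5 × 68^0.658 ≈ 88.34 kt.
ΔV over 30 h = 52.86 kt → 24 h equivalent = 52.86 × 24/30 ≈ 42.29 kt.
42 kt ≥ 30 kt ⇒ rapid intensification.

42 kt, yes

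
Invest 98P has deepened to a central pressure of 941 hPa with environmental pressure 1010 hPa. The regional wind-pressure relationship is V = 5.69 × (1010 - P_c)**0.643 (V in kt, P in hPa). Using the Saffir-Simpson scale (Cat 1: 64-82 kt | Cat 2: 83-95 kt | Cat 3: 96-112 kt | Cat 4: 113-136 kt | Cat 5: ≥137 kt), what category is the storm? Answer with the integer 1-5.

2

ΔP = 1010 − 941 = 69 hPa.
V ≈ 5.69 × 69^0.643 = 5.69 × 15.22 ≈ 87 kt.
87 kt falls in the Category 2 band.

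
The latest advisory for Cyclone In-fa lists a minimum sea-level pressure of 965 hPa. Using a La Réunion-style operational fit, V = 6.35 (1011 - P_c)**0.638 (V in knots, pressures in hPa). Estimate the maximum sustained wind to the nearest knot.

73 kt

ΔP = 1011 − 965 = 46 hPa.
46^0.638 ≈ 11.504.
V ≈ 6.35 × 11.504 ≈ 73.0 kt.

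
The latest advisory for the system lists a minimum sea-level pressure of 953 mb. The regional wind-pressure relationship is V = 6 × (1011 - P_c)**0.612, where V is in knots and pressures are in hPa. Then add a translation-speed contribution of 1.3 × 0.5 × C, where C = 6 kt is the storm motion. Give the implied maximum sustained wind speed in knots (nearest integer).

ΔP = 1011 − 953 = 58 mb.
58^0.612 ≈ 12.001.
V ≈ 6 × 12.001 ≈ 72.0 kt.
Translation term: 1.3 × 0.5 × 6 = 3.9 kt.
Corrected V ≈ 75.9 kt → 76 kt.

76 kt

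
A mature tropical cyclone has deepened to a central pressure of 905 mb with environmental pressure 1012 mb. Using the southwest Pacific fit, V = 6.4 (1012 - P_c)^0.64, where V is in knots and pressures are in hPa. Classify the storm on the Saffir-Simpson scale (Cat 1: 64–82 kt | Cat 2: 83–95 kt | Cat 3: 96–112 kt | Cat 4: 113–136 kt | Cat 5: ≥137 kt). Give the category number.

4

ΔP = 1012 − 905 = 107 mb.
V ≈ 6.4 × 107^0.64 = 6.4 × 19.90 ≈ 127 kt.
127 kt falls in the Category 4 band.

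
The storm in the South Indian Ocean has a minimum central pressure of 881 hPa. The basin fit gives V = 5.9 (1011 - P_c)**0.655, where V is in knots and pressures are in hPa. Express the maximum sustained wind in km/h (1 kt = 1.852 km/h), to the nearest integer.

265 km/h

ΔP = 1011 − 881 = 130 hPa.
V ≈ 5.9 × 130^0.655 = 5.9 × 24.246 ≈ 143.049 kt.
143.049 × 1.852 ≈ 264.93 km/h → 265 km/h.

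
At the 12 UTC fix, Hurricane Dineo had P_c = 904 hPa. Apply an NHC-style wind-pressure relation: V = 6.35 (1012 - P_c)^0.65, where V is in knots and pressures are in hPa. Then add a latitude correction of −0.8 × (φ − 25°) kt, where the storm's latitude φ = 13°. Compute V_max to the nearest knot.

143 kt

ΔP = 1012 − 904 = 108 hPa.
108^0.65 ≈ 20.976.
V ≈ 6.35 × 20.976 ≈ 133.2 kt.
Latitude correction: −0.8 × (13 − 25) = 9.6 kt.
Corrected V ≈ 142.8 kt → 143 kt.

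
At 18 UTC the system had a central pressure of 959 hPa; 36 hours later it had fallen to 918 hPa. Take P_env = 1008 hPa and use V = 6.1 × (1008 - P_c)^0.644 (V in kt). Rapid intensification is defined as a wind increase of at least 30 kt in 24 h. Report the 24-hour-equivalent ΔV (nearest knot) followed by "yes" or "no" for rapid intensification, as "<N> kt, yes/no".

V₁: ΔP = 49, V ≈ 6.1 × 49^0.644 ≈ 74.79 kt.
V₂: ΔP = 90, V ≈ 6.1 × 90^0.644 ≈ 110.63 kt.
ΔV over 36 h = 35.84 kt → 24 h equivalent = 35.84 × 24/36 ≈ 23.89 kt.
24 kt < 30 kt ⇒ not rapid intensification.

24 kt, no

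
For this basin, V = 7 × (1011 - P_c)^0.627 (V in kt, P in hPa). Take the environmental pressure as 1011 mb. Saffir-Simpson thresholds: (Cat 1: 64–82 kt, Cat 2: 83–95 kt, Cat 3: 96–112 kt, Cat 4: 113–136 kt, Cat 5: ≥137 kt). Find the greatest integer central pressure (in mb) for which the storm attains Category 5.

Category 5 begins at V = 137 kt.
Required ΔP = (137/7)^(1/0.627) = 19.571^1.595 ≈ 114.82 mb.
P_c ≤ 1011 − 114.82 = 896.18, so the highest integer P_c is 896 mb.

896 mb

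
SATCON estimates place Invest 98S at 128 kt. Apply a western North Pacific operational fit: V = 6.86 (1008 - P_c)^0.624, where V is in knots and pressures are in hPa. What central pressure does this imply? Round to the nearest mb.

899 mb

ΔP = (V / 6.86)^(1/0.624) = (128/6.86)^1.603.
128/6.86 = 18.659; 18.659^1.603 ≈ 108.81 mb.
P_c = 1008 − 108.81 = 899.19 ≈ 899 mb.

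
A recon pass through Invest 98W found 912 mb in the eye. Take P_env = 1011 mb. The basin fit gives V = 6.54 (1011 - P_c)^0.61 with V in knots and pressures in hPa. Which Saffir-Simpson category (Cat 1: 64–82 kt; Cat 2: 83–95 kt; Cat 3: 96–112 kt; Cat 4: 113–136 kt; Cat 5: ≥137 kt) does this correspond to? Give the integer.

ΔP = 1011 − 912 = 99 mb.
V ≈ 6.54 × 99^0.61 = 6.54 × 16.49 ≈ 108 kt.
108 kt falls in the Category 3 band.

3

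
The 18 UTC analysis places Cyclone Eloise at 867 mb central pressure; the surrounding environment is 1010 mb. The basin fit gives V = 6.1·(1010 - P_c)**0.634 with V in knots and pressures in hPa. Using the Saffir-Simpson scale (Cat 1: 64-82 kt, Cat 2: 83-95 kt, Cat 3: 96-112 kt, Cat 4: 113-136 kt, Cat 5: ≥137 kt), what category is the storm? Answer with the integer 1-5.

5

ΔP = 1010 − 867 = 143 mb.
V ≈ 6.1 × 143^0.634 = 6.1 × 23.25 ≈ 142 kt.
142 kt falls in the Category 5 band.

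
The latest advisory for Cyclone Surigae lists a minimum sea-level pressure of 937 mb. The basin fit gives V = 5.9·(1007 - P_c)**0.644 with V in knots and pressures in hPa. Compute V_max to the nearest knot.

ΔP = 1007 − 937 = 70 mb.
70^0.644 ≈ 15.426.
V ≈ 5.9 × 15.426 ≈ 91.0 kt.

91 kt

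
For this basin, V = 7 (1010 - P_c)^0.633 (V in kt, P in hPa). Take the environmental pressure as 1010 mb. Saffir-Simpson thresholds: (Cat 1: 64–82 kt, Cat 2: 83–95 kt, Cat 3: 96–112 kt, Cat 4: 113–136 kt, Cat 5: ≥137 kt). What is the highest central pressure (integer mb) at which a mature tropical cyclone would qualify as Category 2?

Category 2 begins at V = 83 kt.
Required ΔP = (83/7)^(1/0.633) = 11.857^1.580 ≈ 49.73 mb.
P_c ≤ 1010 − 49.73 = 960.27, so the highest integer P_c is 960 mb.

960 mb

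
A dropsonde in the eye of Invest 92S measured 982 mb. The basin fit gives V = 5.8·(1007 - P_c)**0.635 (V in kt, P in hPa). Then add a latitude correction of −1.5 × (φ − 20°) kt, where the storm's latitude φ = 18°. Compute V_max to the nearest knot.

ΔP = 1007 − 982 = 25 mb.
25^0.635 ≈ 7.721.
V ≈ 5.8 × 7.721 ≈ 44.8 kt.
Latitude correction: −1.5 × (18 − 20) = 3 kt.
Corrected V ≈ 47.8 kt → 48 kt.

48 kt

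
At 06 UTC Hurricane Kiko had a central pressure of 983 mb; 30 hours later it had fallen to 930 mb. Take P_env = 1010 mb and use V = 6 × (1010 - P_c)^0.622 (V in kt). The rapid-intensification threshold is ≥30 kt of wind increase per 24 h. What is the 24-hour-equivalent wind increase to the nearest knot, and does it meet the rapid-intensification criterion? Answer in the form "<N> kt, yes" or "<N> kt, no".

36 kt, yes

V₁: ΔP = 27, V ≈ 6 × 27^0.622 ≈ 46.61 kt.
V₂: ΔP = 80, V ≈ 6 × 80^0.622 ≈ 91.60 kt.
ΔV over 30 h = 44.99 kt → 24 h equivalent = 44.99 × 24/30 ≈ 35.99 kt.
36 kt ≥ 30 kt ⇒ rapid intensification.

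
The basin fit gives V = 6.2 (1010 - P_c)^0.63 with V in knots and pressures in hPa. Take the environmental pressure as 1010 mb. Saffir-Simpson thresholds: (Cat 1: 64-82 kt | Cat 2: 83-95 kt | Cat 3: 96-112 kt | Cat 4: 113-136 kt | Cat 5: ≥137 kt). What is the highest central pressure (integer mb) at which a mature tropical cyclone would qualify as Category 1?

969 mb

Category 1 begins at V = 64 kt.
Required ΔP = (64/6.2)^(1/0.63) = 10.323^1.587 ≈ 40.66 mb.
P_c ≤ 1010 − 40.66 = 969.34, so the highest integer P_c is 969 mb.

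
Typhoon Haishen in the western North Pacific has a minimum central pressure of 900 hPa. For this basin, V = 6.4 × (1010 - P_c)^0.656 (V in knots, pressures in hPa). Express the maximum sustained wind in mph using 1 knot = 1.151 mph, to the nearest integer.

161 mph

ΔP = 1010 − 900 = 110 hPa.
V ≈ 6.4 × 110^0.656 = 6.4 × 21.835 ≈ 139.744 kt.
139.744 × 1.151 ≈ 160.85 mph → 161 mph.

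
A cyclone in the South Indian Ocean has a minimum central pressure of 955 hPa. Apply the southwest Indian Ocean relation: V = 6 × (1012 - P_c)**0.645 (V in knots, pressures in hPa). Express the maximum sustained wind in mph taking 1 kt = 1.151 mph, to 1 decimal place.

93.7 mph

ΔP = 1012 − 955 = 57 hPa.
V ≈ 6 × 57^0.645 = 6 × 13.569 ≈ 81.412 kt.
81.412 × 1.151 ≈ 93.71 mph → 93.7 mph.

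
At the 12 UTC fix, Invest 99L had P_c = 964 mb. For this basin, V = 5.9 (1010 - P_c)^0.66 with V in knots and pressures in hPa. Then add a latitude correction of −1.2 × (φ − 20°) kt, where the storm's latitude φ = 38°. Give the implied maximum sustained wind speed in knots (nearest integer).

52 kt

ΔP = 1010 − 964 = 46 mb.
46^0.66 ≈ 12.515.
V ≈ 5.9 × 12.515 ≈ 73.8 kt.
Latitude correction: −1.2 × (38 − 20) = -21.6 kt.
Corrected V ≈ 52.2 kt → 52 kt.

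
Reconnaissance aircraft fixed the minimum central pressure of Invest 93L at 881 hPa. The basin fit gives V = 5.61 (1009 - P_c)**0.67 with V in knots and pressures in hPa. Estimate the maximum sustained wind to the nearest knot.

145 kt

ΔP = 1009 − 881 = 128 hPa.
128^0.67 ≈ 25.813.
V ≈ 5.61 × 25.813 ≈ 144.8 kt.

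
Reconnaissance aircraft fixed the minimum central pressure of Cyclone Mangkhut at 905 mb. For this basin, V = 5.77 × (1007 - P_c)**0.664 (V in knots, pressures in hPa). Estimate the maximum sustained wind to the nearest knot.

124 kt

ΔP = 1007 − 905 = 102 mb.
102^0.664 ≈ 21.563.
V ≈ 5.77 × 21.563 ≈ 124.4 kt.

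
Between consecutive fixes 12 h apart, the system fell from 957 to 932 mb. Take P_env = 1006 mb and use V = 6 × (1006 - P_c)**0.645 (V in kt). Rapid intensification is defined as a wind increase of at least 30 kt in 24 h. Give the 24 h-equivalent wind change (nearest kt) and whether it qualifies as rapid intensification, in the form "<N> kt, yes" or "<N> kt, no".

V₁: ΔP = 49, V ≈ 6 × 49^0.645 ≈ 73.85 kt.
V₂: ΔP = 74, V ≈ 6 × 74^0.645 ≈ 96.34 kt.
ΔV over 12 h = 22.49 kt → 24 h equivalent = 22.49 × 24/12 ≈ 44.98 kt.
45 kt ≥ 30 kt ⇒ rapid intensification.

45 kt, yes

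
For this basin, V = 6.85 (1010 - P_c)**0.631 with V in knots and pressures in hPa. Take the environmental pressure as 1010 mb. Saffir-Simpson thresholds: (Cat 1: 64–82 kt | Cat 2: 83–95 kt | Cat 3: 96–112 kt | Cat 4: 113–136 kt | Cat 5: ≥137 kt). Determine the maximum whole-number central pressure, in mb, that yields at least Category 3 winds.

Category 3 begins at V = 96 kt.
Required ΔP = (96/6.85)^(1/0.631) = 14.015^1.585 ≈ 65.63 mb.
P_c ≤ 1010 − 65.63 = 944.37, so the highest integer P_c is 944 mb.

944 mb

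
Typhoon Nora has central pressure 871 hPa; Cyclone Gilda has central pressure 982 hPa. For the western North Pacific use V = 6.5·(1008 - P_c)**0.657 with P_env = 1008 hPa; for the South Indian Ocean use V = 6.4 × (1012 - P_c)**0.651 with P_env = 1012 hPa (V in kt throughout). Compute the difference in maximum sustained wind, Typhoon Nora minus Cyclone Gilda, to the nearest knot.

106 kt

Typhoon Nora: ΔP = 137; V ≈ 6.5 × 137^0.657 ≈ 164.72 kt.
Cyclone Gilda: ΔP = 30; V ≈ 6.4 × 30^0.651 ≈ 58.58 kt.
Difference ≈ 164.72 − 58.58 = 106.14 → 106 kt.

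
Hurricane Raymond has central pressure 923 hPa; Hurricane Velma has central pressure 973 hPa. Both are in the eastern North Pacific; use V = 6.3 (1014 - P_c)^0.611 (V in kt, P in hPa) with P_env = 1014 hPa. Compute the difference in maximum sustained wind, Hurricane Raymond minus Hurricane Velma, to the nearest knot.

Hurricane Raymond: ΔP = 91; V ≈ 6.3 × 91^0.611 ≈ 99.16 kt.
Hurricane Velma: ΔP = 41; V ≈ 6.3 × 41^0.611 ≈ 60.92 kt.
Difference ≈ 99.16 − 60.92 = 38.24 → 38 kt.

38 kt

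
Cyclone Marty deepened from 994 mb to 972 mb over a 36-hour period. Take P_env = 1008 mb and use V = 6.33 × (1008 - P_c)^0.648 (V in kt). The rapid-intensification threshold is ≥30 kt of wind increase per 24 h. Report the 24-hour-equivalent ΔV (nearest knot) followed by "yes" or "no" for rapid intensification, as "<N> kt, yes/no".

V₁: ΔP = 14, V ≈ 6.33 × 14^0.648 ≈ 35.00 kt.
V₂: ΔP = 36, V ≈ 6.33 × 36^0.648 ≈ 64.55 kt.
ΔV over 36 h = 29.55 kt → 24 h equivalent = 29.55 × 24/36 ≈ 19.70 kt.
20 kt < 30 kt ⇒ not rapid intensification.

20 kt, no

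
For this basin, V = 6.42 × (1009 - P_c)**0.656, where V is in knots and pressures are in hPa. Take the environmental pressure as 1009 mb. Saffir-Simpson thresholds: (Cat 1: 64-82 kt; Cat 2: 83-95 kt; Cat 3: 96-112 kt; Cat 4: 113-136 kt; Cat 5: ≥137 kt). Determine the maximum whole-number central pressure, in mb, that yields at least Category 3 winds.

Category 3 begins at V = 96 kt.
Required ΔP = (96/6.42)^(1/0.656) = 14.953^1.524 ≈ 61.77 mb.
P_c ≤ 1009 − 61.77 = 947.23, so the highest integer P_c is 947 mb.

947 mb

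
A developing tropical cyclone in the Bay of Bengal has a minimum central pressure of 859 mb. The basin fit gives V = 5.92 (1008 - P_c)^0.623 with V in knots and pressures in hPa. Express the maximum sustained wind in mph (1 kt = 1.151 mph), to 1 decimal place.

ΔP = 1008 − 859 = 149 mb.
V ≈ 5.92 × 149^0.623 = 5.92 × 22.589 ≈ 133.726 kt.
133.726 × 1.151 ≈ 153.92 mph → 153.9 mph.

153.9 mph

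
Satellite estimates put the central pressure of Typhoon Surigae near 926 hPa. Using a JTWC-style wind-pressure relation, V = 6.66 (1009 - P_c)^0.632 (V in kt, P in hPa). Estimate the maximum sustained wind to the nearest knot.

109 kt

ΔP = 1009 − 926 = 83 hPa.
83^0.632 ≈ 16.325.
V ≈ 6.66 × 16.325 ≈ 108.7 kt.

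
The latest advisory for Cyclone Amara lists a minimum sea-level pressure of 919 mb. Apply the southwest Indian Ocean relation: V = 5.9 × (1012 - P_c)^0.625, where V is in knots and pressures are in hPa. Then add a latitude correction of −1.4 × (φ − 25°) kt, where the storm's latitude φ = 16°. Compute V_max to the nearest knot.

ΔP = 1012 − 919 = 93 mb.
93^0.625 ≈ 16.994.
V ≈ 5.9 × 16.994 ≈ 100.3 kt.
Latitude correction: −1.4 × (16 − 25) = 12.6 kt.
Corrected V ≈ 112.9 kt → 113 kt.

113 kt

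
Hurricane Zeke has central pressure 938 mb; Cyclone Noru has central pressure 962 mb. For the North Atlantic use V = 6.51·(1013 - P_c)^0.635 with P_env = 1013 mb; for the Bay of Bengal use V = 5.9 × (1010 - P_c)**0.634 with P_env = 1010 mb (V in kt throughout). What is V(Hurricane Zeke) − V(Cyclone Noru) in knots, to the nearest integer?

32 kt

Hurricane Zeke: ΔP = 75; V ≈ 6.51 × 75^0.635 ≈ 100.98 kt.
Cyclone Noru: ΔP = 48; V ≈ 5.9 × 48^0.634 ≈ 68.67 kt.
Difference ≈ 100.98 − 68.67 = 32.31 → 32 kt.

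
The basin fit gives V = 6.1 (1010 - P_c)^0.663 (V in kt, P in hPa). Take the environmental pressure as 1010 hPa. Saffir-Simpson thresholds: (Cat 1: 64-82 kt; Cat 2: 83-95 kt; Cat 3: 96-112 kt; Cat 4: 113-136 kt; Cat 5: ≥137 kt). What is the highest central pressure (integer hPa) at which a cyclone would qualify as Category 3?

946 hPa

Category 3 begins at V = 96 kt.
Required ΔP = (96/6.1)^(1/0.663) = 15.738^1.508 ≈ 63.88 hPa.
P_c ≤ 1010 − 63.88 = 946.12, so the highest integer P_c is 946 hPa.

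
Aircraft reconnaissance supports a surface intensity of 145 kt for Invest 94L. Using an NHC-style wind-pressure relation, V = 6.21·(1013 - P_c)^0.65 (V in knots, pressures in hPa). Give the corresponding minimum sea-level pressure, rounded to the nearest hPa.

ΔP = (V / 6.21)^(1/0.65) = (145/6.21)^1.538.
145/6.21 = 23.349; 23.349^1.538 ≈ 127.36 hPa.
P_c = 1013 − 127.36 = 885.64 ≈ 886 hPa.

886 hPa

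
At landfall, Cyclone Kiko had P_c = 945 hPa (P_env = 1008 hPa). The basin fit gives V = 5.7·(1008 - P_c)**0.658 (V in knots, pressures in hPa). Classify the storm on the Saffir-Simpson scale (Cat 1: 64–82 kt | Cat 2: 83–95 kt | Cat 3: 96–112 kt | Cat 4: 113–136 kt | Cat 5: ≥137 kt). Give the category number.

ΔP = 1008 − 945 = 63 hPa.
V ≈ 5.7 × 63^0.658 = 5.7 × 15.27 ≈ 87 kt.
87 kt falls in the Category 2 band.

2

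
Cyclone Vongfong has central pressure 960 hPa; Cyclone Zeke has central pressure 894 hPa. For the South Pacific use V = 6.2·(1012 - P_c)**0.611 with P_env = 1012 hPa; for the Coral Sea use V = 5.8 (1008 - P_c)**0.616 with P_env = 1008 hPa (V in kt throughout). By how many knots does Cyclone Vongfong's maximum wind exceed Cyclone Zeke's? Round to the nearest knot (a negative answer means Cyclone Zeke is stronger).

Cyclone Vongfong: ΔP = 52; V ≈ 6.2 × 52^0.611 ≈ 69.32 kt.
Cyclone Zeke: ΔP = 114; V ≈ 5.8 × 114^0.616 ≈ 107.27 kt.
Difference ≈ 69.32 − 107.27 = -37.95 → -38 kt.

-38 kt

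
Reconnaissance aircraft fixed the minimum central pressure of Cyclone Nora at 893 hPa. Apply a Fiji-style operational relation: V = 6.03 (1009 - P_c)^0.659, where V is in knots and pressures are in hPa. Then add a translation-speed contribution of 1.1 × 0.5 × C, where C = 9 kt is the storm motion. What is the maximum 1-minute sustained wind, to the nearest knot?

ΔP = 1009 − 893 = 116 hPa.
116^0.659 ≈ 22.934.
V ≈ 6.03 × 22.934 ≈ 138.3 kt.
Translation term: 1.1 × 0.5 × 9 = 4.95 kt.
Corrected V ≈ 143.25 kt → 143 kt.

143 kt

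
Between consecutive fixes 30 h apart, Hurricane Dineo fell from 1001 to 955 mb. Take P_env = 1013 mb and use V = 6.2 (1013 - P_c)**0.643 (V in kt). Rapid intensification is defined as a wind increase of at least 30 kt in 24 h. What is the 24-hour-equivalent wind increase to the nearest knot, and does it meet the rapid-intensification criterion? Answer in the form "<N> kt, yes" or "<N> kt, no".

43 kt, yes

V₁: ΔP = 12, V ≈ 6.2 × 12^0.643 ≈ 30.64 kt.
V₂: ΔP = 58, V ≈ 6.2 × 58^0.643 ≈ 84.39 kt.
ΔV over 30 h = 53.75 kt → 24 h equivalent = 53.75 × 24/30 ≈ 43.00 kt.
43 kt ≥ 30 kt ⇒ rapid intensification.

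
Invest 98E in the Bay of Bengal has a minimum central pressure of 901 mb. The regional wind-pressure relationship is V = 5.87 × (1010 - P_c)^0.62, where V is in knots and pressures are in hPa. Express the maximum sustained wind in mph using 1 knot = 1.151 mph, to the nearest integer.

124 mph

ΔP = 1010 − 901 = 109 mb.
V ≈ 5.87 × 109^0.62 = 5.87 × 18.332 ≈ 107.607 kt.
107.607 × 1.151 ≈ 123.86 mph → 124 mph.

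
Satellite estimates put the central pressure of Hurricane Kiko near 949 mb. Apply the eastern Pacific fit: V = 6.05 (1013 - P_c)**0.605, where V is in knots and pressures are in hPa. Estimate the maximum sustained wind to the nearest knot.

ΔP = 1013 − 949 = 64 mb.
64^0.605 ≈ 12.381.
V ≈ 6.05 × 12.381 ≈ 74.9 kt.

75 kt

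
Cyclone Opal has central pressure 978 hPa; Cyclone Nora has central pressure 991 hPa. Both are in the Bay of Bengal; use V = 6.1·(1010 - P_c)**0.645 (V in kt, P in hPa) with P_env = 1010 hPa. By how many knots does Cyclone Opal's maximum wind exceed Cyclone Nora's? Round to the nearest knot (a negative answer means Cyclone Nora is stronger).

Cyclone Opal: ΔP = 32; V ≈ 6.1 × 32^0.645 ≈ 57.04 kt.
Cyclone Nora: ΔP = 19; V ≈ 6.1 × 19^0.645 ≈ 40.75 kt.
Difference ≈ 57.04 − 40.75 = 16.29 → 16 kt.

16 kt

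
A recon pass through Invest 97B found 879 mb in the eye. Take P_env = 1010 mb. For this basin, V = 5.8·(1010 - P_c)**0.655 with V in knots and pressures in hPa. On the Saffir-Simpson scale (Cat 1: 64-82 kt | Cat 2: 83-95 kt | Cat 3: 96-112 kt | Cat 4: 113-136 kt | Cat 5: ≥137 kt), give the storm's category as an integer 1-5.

ΔP = 1010 − 879 = 131 mb.
V ≈ 5.8 × 131^0.655 = 5.8 × 24.37 ≈ 141 kt.
141 kt falls in the Category 5 band.

5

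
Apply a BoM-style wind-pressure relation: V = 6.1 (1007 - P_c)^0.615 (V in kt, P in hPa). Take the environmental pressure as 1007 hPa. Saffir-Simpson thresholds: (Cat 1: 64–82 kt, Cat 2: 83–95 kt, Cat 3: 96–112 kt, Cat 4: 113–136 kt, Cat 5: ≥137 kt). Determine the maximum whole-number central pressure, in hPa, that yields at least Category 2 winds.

937 hPa

Category 2 begins at V = 83 kt.
Required ΔP = (83/6.1)^(1/0.615) = 13.607^1.626 ≈ 69.74 hPa.
P_c ≤ 1007 − 69.74 = 937.26, so the highest integer P_c is 937 hPa.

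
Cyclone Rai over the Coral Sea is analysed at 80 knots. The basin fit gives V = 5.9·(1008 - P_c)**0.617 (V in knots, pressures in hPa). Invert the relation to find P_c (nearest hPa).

940 hPa

ΔP = (V / 5.9)^(1/0.617) = (80/5.9)^1.621.
80/5.9 = 13.559; 13.559^1.621 ≈ 68.40 hPa.
P_c = 1008 − 68.40 = 939.60 ≈ 940 hPa.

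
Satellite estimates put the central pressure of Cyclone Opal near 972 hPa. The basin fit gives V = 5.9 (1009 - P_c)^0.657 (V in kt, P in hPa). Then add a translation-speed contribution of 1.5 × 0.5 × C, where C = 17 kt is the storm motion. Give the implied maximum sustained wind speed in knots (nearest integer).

76 kt

ΔP = 1009 − 972 = 37 hPa.
37^0.657 ≈ 10.723.
V ≈ 5.9 × 10.723 ≈ 63.3 kt.
Translation term: 1.5 × 0.5 × 17 = 12.75 kt.
Corrected V ≈ 76.05 kt → 76 kt.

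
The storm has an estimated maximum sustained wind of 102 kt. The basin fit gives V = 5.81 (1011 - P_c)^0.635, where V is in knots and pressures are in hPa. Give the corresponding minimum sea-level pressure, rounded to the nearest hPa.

ΔP = (V / 5.81)^(1/0.635) = (102/5.81)^1.575.
102/5.81 = 17.556; 17.556^1.575 ≈ 91.14 hPa.
P_c = 1011 − 91.14 = 919.86 ≈ 920 hPa.

920 hPa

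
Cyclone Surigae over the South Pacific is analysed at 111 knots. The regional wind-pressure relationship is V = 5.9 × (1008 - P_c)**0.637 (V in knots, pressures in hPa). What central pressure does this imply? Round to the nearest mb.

908 mb

ΔP = (V / 5.9)^(1/0.637) = (111/5.9)^1.570.
111/5.9 = 18.814; 18.814^1.570 ≈ 100.17 mb.
P_c = 1008 − 100.17 = 907.83 ≈ 908 mb.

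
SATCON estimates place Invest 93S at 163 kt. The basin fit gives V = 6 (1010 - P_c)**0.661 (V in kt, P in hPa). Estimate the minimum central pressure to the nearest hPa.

862 hPa

ΔP = (V / 6)^(1/0.661) = (163/6)^1.513.
163/6 = 27.167; 27.167^1.513 ≈ 147.74 hPa.
P_c = 1010 − 147.74 = 862.26 ≈ 862 hPa.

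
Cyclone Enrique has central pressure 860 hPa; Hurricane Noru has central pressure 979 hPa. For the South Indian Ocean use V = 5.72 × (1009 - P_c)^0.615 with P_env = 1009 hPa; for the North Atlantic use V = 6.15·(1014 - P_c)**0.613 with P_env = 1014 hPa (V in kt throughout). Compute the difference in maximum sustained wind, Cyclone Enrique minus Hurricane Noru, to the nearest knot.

Cyclone Enrique: ΔP = 149; V ≈ 5.72 × 149^0.615 ≈ 124.14 kt.
Hurricane Noru: ΔP = 35; V ≈ 6.15 × 35^0.613 ≈ 54.37 kt.
Difference ≈ 124.14 − 54.37 = 69.77 → 70 kt.

70 kt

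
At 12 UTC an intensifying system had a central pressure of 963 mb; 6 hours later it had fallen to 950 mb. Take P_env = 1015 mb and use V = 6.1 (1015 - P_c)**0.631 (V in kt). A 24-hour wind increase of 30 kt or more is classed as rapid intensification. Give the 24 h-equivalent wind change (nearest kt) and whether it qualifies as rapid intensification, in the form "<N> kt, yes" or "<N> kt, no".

45 kt, yes

V₁: ΔP = 52, V ≈ 6.1 × 52^0.631 ≈ 73.81 kt.
V₂: ΔP = 65, V ≈ 6.1 × 65^0.631 ≈ 84.97 kt.
ΔV over 6 h = 11.16 kt → 24 h equivalent = 11.16 × 24/6 ≈ 44.64 kt.
45 kt ≥ 30 kt ⇒ rapid intensification.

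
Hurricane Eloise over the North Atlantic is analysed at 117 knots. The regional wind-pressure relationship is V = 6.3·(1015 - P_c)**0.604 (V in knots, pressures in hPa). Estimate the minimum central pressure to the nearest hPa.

ΔP = (V / 6.3)^(1/0.604) = (117/6.3)^1.656.
117/6.3 = 18.571; 18.571^1.656 ≈ 126.11 hPa.
P_c = 1015 − 126.11 = 888.89 ≈ 889 hPa.

889 hPa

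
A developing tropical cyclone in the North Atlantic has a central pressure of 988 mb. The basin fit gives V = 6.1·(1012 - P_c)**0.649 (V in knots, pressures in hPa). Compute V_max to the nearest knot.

48 kt

ΔP = 1012 − 988 = 24 mb.
24^0.649 ≈ 7.866.
V ≈ 6.1 × 7.866 ≈ 48.0 kt.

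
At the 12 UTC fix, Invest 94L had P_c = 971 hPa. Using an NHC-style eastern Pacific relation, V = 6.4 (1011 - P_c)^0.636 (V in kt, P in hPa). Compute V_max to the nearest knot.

ΔP = 1011 − 971 = 40 hPa.
40^0.636 ≈ 10.445.
V ≈ 6.4 × 10.445 ≈ 66.8 kt.

67 kt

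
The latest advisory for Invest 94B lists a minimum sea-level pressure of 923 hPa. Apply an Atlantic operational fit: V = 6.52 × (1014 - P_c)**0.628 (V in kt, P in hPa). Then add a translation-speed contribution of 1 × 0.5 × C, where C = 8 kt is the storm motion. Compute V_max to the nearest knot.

ΔP = 1014 − 923 = 91 hPa.
91^0.628 ≈ 16.993.
V ≈ 6.52 × 16.993 ≈ 110.8 kt.
Translation term: 1 × 0.5 × 8 = 4 kt.
Corrected V ≈ 114.8 kt → 115 kt.

115 kt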